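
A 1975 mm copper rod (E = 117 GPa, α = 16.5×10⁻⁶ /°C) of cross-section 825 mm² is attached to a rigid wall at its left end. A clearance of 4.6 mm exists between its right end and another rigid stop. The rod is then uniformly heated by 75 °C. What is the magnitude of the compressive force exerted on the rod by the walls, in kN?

If the wall were absent the rod would grow by αΔT L = 16.5×10⁻⁶ × 75 × 1975 = 2.444 mm.
Since δ_free = 2.44 mm is less than the 4.6 mm gap, the rod never touches the wall. No axial force develops.

P ≈ 0 kN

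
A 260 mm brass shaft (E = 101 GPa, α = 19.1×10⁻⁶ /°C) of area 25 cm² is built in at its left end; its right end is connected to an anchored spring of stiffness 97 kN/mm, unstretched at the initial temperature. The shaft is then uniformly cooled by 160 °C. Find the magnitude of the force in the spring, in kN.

The unrestrained thermal change is αΔT L = 19.1×10⁻⁶ × 160 × 260 = 0.7946 mm.
With a force P in the spring, the elastic change of the shaft is PL/(AE) and that of the spring is P/k; compatibility requires their sum to equal δ_free.
P [ L/(AE) + 1/k ] = δ_free → P [ 260/(2500×101×10³) + 1/(97×10³) ] = 0.7946.
P = 0.7946 / 1.134×10⁻⁵ = 70070 N.

P ≈ 70.1 kN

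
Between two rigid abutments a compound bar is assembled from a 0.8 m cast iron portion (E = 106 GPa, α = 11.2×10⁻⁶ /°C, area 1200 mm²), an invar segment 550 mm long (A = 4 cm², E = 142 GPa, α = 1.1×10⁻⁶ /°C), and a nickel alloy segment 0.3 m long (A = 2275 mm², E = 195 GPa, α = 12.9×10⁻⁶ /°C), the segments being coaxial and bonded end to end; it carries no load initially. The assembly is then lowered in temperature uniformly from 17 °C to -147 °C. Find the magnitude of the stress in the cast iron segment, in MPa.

Free thermal contraction of the whole bar: Σ αᵢΔT Lᵢ = 11.2×10⁻⁶×164×800 + 1.1×10⁻⁶×164×550 + 12.9×10⁻⁶×164×300 = 2.203 mm.
The rigid supports impose zero overall length change; the single axial force P common to all segments must satisfy P Σ Lᵢ/(AᵢEᵢ) = δ_free.
Σ Lᵢ/(AᵢEᵢ) = 800/(1200×106×10³) + 550/(400×142×10³) + 300/(2275×195×10³) = 1.665×10⁻⁵ mm/N.
Hence P = δ_free / Σ(L/AE) = 2.203/1.665×10⁻⁵ = 132.3 kN (tensile).
σ_{cast iron} = P / A = 132300 / 1200 = 110.3 MPa.

σ ≈ 110 MPa (tensile)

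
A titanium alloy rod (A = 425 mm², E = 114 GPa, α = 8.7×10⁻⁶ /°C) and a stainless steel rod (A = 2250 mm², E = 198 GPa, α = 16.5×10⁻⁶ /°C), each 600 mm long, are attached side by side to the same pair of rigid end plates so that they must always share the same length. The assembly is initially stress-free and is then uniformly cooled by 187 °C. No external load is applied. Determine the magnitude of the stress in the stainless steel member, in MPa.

Equilibrium of a rigid end plate with no external load gives equal and opposite internal forces ±P in the two members. Since α_{stainless steel} > α_{titanium alloy}, cooling drives the stainless steel into tension and the titanium alloy into compression.
Compatibility of the two members (thermal + elastic change equal): (α₁ − α₂)ΔT = P·[1/(A₁E₁) + 1/(A₂E₂)].
|α₁ − α₂|·ΔT = 7.8×10⁻⁶ × 187 = 0.001459.
1/(A₁E₁) + 1/(A₂E₂) = 1/(425×114×10³) + 1/(2250×198×10³) = 2.288×10⁻⁸ N⁻¹.
P = 0.001459 / 2.288×10⁻⁸ = 63740 N = 63.74 kN.
σ_{stainless steel} = P/A₂ = 63740/2250 = 28.33 MPa, tensile.

σ ≈ 28.3 MPa (tensile)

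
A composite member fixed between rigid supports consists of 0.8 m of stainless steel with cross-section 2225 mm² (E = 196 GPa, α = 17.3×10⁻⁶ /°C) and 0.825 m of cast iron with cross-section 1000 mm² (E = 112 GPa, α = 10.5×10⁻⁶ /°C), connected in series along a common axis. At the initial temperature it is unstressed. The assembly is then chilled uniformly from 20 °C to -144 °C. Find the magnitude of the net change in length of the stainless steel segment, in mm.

With the walls removed the bar would change length by δ_free = Σ αᵢΔT Lᵢ = 17.3×10⁻⁶×164×800 + 10.5×10⁻⁶×164×825 = 3.69 mm.
The rigid supports impose zero overall length change; the single axial force P common to all segments must satisfy P Σ Lᵢ/(AᵢEᵢ) = δ_free.
The series flexibility is Σ Lᵢ/(AᵢEᵢ) = 800/(2225×196×10³) + 825/(1000×112×10³) = 9.201×10⁻⁶ mm/N.
P = 3.69 / 9.201×10⁻⁶ = 401100 N = 401.1 kN, tensile.
For the stainless steel segment, free thermal change = 17.3×10⁻⁶×164×800 = 2.27 mm and elastic change from P = 401100×800/(2225×196×10³) = 0.7358 mm; these oppose, so the net change is 1.53 mm (segment shortens).

|ΔL| ≈ 1.53 mm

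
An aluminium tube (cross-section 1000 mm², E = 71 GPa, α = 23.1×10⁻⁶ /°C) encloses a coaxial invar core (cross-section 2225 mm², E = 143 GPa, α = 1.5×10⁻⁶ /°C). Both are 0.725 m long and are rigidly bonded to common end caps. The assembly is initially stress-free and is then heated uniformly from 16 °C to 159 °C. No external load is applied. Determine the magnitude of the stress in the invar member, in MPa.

Both members must finish at the same length. With the larger α, the aluminium tends to over-expand; the plates restrain it, putting the aluminium in compression and the invar in tension. With no external load the two internal forces are equal and opposite, magnitude P.
Setting the final lengths equal and cancelling L: (α₁ − α₂)ΔT = P/(A₁E₁) + P/(A₂E₂).
|α₁ − α₂|·ΔT = 21.6×10⁻⁶ × 143 = 0.003089.
1/(A₁E₁) + 1/(A₂E₂) = 1/(1000×71×10³) + 1/(2225×143×10³) = 1.723×10⁻⁸ N⁻¹.
P = 0.003089 / 1.723×10⁻⁸ = 179300 N = 179.3 kN.
σ_{invar} = P/A₂ = 179300/2225 = 80.58 MPa, tensile.

σ ≈ 80.6 MPa (tensile)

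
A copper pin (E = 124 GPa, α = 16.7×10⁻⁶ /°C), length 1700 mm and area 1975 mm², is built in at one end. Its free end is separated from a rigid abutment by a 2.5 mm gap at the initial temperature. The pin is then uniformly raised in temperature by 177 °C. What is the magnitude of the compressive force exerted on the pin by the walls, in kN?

P ≈ 364 kN

Free thermal elongation = αΔT L = 16.7×10⁻⁶ × 177 × 1700 = 5.025 mm.
This exceeds the 2.5 mm gap, so the wall pushes back. The portion of expansion that must be recovered elastically is δ_free − gap = 5.025 − 2.5 = 2.525 mm.
That suppressed elongation corresponds to σ = E·Δ/L = 124×10³ × 2.525/1700 = 184.2 MPa.
Force on the wall = σA = 184.2 × 1975 mm² = 363.8 kN.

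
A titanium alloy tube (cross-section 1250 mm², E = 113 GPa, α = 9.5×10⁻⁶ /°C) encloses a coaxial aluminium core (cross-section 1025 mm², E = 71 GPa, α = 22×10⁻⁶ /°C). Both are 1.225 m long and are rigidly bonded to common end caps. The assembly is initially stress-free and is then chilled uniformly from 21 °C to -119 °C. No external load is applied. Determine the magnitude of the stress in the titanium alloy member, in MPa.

Both members must finish at the same length. With the larger α, the aluminium tends to over-contract; the plates restrain it, putting the aluminium in tension and the titanium alloy in compression. With no external load the two internal forces are equal and opposite, magnitude P.
Compatibility of the two members (thermal + elastic change equal): (α₁ − α₂)ΔT = P·[1/(A₁E₁) + 1/(A₂E₂)].
|α₁ − α₂|·ΔT = 12.5×10⁻⁶ × 140 = 0.00175.
1/(A₁E₁) + 1/(A₂E₂) = 1/(1250×113×10³) + 1/(1025×71×10³) = 2.082×10⁻⁸ N⁻¹.
P = 0.00175 / 2.082×10⁻⁸ = 84050 N = 84.05 kN.
σ_{titanium alloy} = P/A₁ = 84050/1250 = 67.24 MPa, compressive.

σ ≈ 67.2 MPa (compressive)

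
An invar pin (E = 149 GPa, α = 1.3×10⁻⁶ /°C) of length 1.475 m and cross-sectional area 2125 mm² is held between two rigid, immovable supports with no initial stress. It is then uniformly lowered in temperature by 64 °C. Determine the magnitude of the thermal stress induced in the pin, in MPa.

With length fixed, the mechanical strain must cancel the thermal strain αΔT = 1.3×10⁻⁶ × 64 = 83.2×10⁻⁶.
σ = EαΔT = 149×10³ × 1.3×10⁻⁶ × 64 = 12.4 MPa (tensile; the pin is trying to contract).

σ ≈ 12.4 MPa (tensile)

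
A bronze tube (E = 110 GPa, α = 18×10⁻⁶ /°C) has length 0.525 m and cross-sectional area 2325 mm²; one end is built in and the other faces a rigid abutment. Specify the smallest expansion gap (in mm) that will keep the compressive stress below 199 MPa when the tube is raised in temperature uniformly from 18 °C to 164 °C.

Free expansion if unrestrained: δ_free = αΔT L = 18×10⁻⁶ × 146 × 525 = 1.38 mm.
A stress of 199 MPa corresponds to the wall pushing the tube back by σL/E = 199×525/(110×10³) = 0.9498 mm.
The gap must absorb the remainder: g_min = 1.38 − 0.9498 = 0.4299 mm.

g ≈ 0.43 mm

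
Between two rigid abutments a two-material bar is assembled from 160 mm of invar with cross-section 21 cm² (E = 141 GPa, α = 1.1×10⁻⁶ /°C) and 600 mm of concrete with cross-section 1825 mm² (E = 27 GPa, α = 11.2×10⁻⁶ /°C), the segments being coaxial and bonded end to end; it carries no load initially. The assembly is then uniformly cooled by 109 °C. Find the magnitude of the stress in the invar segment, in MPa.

With the walls removed the bar would change length by δ_free = Σ αᵢΔT Lᵢ = 1.1×10⁻⁶×109×160 + 11.2×10⁻⁶×109×600 = 0.7517 mm.
Since the ends are fixed, an axial force P builds up, equal in every segment, with P · Σ Lᵢ/(AᵢEᵢ) = δ_free.
Σ Lᵢ/(AᵢEᵢ) = 160/(2100×141×10³) + 600/(1825×27×10³) = 1.272×10⁻⁵ mm/N.
So P = 0.7517 / 1.272×10⁻⁵ = 59.11 kN, tensile.
σ_{invar} = P / A = 59110 / 2100 = 28.15 MPa.

σ ≈ 28.1 MPa (tensile)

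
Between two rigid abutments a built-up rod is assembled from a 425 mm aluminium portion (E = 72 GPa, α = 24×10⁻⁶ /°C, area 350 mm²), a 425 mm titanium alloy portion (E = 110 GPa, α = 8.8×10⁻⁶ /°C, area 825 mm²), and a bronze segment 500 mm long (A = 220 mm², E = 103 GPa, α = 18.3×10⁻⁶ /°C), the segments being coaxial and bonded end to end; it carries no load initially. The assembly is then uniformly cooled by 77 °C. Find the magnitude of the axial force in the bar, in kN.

With the walls removed the bar would change length by δ_free = Σ αᵢΔT Lᵢ = 24×10⁻⁶×77×425 + 8.8×10⁻⁶×77×425 + 18.3×10⁻⁶×77×500 = 1.778 mm.
The rigid supports impose zero overall length change; the single axial force P common to all segments must satisfy P Σ Lᵢ/(AᵢEᵢ) = δ_free.
The series flexibility is Σ Lᵢ/(AᵢEᵢ) = 425/(350×72×10³) + 425/(825×110×10³) + 500/(220×103×10³) = 4.361×10⁻⁵ mm/N.
P = 1.778 / 4.361×10⁻⁵ = 40770 N = 40.77 kN, tensile.

P ≈ 40.8 kN (tensile)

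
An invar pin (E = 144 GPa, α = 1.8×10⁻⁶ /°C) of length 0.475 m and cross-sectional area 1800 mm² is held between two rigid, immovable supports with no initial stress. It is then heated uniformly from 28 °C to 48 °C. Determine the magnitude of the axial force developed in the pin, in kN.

P ≈ 9.33 kN (compressive)

With zero net strain, σ = E·αΔT = 144 GPa × 1.8×10⁻⁶ × 20 = 5.184 MPa.
Axial force P = σA = 5.184 × 1800 = 9331 N = 9.331 kN, compressive.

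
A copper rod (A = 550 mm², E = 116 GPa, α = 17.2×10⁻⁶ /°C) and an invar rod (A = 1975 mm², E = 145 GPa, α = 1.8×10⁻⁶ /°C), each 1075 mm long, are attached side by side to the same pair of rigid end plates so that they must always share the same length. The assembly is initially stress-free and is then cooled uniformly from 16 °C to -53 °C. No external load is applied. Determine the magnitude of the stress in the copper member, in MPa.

Both members must finish at the same length. With the larger α, the copper tends to over-contract; the plates restrain it, putting the copper in tension and the invar in compression. With no external load the two internal forces are equal and opposite, magnitude P.
Equating the net (thermal + elastic) strains gives |α₁ − α₂|·ΔT = P·[1/(A₁E₁) + 1/(A₂E₂)].
|α₁ − α₂|·ΔT = 15.4×10⁻⁶ × 69 = 0.001063.
1/(A₁E₁) + 1/(A₂E₂) = 1/(550×116×10³) + 1/(1975×145×10³) = 1.917×10⁻⁸ N⁻¹.
P = 0.001063 / 1.917×10⁻⁸ = 55440 N = 55.44 kN.
σ_{copper} = P/A₁ = 55440/550 = 100.8 MPa, tensile.

σ ≈ 101 MPa (tensile)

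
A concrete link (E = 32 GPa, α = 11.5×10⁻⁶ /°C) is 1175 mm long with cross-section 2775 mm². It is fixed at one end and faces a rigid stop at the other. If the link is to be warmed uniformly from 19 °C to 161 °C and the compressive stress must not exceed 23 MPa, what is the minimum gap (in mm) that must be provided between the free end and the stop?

g ≈ 1.07 mm

Free expansion if unrestrained: δ_free = αΔT L = 11.5×10⁻⁶ × 142 × 1175 = 1.919 mm.
At the allowable stress the elastic shortening the wall may impose is σL/E = 23 × 1175 / (32×10³) = 0.8445 mm.
So the gap has to take up the difference, g_min = δ_free − σL/E = 1.919 − 0.8445 = 1.074 mm.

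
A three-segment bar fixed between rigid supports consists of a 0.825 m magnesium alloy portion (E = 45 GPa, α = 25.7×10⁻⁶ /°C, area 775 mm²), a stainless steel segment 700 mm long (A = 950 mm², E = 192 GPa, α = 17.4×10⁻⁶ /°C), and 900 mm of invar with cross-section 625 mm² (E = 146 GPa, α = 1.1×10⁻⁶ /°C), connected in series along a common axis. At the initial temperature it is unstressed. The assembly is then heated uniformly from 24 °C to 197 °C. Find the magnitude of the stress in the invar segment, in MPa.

If the supports were absent, the total length change would be Σ αᵢΔT Lᵢ = 25.7×10⁻⁶×173×825 + 17.4×10⁻⁶×173×700 + 1.1×10⁻⁶×173×900 = 5.946 mm.
Since the ends are fixed, an axial force P builds up, equal in every segment, with P · Σ Lᵢ/(AᵢEᵢ) = δ_free.
The series flexibility is Σ Lᵢ/(AᵢEᵢ) = 825/(775×45×10³) + 700/(950×192×10³) + 900/(625×146×10³) = 3.736×10⁻⁵ mm/N.
Hence P = δ_free / Σ(L/AE) = 5.946/3.736×10⁻⁵ = 159.2 kN (compressive).
σ_{invar} = P / A = 159200 / 625 = 254.7 MPa.

σ ≈ 255 MPa (compressive)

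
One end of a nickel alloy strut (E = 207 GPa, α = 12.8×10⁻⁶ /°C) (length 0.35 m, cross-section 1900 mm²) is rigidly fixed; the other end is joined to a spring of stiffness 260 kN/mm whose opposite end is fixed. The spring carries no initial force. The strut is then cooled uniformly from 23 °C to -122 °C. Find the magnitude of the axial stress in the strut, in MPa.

σ ≈ 72.2 MPa (tensile)

If the spring were absent the strut would shorten by αΔT L = 12.8×10⁻⁶ × 145 × 350 = 0.6496 mm.
With a force P in the spring, the elastic change of the strut is PL/(AE) and that of the spring is P/k; compatibility requires their sum to equal δ_free.
So P = δ_free / [L/(AE) + 1/k] = 0.6496 / [ 350/(1900×207×10³) + 1/(260×10³) ].
P = 0.6496 / 4.736×10⁻⁶ = 137200 N.
σ = P/A = 137200/1900 = 72.19 MPa.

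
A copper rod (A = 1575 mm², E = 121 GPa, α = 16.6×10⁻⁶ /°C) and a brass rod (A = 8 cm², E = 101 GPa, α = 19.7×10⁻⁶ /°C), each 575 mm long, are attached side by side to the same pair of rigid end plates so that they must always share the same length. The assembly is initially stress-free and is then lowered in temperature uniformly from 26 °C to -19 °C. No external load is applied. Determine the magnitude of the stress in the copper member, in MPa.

σ ≈ 5.03 MPa (compressive)

The brass has the larger α, so on cooling it would change length more than the copper if both were free. The rigid plates force a common final length, so the brass is put into tension and the copper into compression, with equal and opposite forces P (no external load).
Equating the net (thermal + elastic) strains gives |α₁ − α₂|·ΔT = P·[1/(A₁E₁) + 1/(A₂E₂)].
|α₁ − α₂|·ΔT = 3.1×10⁻⁶ × 45 = 0.0001395.
1/(A₁E₁) + 1/(A₂E₂) = 1/(1575×121×10³) + 1/(800×101×10³) = 1.762×10⁻⁸ N⁻¹.
So P = 0.0001395 / 1.762×10⁻⁸ = 7.916 kN.
σ_{copper} = P/A₁ = 7916/1575 = 5.026 MPa, compressive.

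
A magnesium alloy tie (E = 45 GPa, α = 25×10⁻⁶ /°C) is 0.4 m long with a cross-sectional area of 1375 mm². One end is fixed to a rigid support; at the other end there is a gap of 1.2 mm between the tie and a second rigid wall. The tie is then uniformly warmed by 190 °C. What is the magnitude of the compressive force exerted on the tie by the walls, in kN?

Free thermal elongation = αΔT L = 25×10⁻⁶ × 190 × 400 = 1.9 mm.
After closing the 1.2 mm clearance, 1.9 − 1.2 = 0.7 mm of expansion remains to be suppressed by the wall.
That suppressed elongation corresponds to σ = E·Δ/L = 45×10³ × 0.7/400 = 78.75 MPa.
P = σA = 78.75 × 1375 = 108.3 kN.

P ≈ 108 kN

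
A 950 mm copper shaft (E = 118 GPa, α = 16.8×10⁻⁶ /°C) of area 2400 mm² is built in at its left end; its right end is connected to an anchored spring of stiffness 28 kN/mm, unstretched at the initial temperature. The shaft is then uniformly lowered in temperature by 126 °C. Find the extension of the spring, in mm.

δ ≈ 1.84 mm

Free thermal contraction: δ_free = αΔT L = 16.8×10⁻⁶ × 126 × 950 = 2.011 mm.
With a force P in the spring, the elastic change of the shaft is PL/(AE) and that of the spring is P/k; compatibility requires their sum to equal δ_free.
P [ L/(AE) + 1/k ] = δ_free → P [ 950/(2400×118×10³) + 1/(28×10³) ] = 2.011.
P = 2.011 / 3.907×10⁻⁵ = 51470 N.
Spring extension = P/k = 51470/(28×10³) = 1.838 mm.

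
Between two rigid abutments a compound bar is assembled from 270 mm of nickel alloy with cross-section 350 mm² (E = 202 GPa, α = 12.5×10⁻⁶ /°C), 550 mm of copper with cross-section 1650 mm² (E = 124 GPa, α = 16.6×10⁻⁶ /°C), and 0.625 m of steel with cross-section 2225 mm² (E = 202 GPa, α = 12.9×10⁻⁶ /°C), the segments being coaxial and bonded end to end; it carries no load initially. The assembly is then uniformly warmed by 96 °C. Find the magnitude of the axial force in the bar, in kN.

P ≈ 250 kN (compressive)

Free thermal expansion of the whole bar: Σ αᵢΔT Lᵢ = 12.5×10⁻⁶×96×270 + 16.6×10⁻⁶×96×550 + 12.9×10⁻⁶×96×625 = 1.974 mm.
The walls prevent any net length change, so an axial force P (same in every segment) develops. Compatibility: P · Σ Lᵢ/(AᵢEᵢ) = δ_free.
The series flexibility is Σ Lᵢ/(AᵢEᵢ) = 270/(350×202×10³) + 550/(1650×124×10³) + 625/(2225×202×10³) = 7.898×10⁻⁶ mm/N.
P = 1.974 / 7.898×10⁻⁶ = 250000 N = 250 kN, compressive.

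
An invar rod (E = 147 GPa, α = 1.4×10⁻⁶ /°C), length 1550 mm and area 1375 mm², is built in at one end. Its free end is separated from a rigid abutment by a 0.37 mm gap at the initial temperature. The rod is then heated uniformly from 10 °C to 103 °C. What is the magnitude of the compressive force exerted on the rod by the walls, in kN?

P ≈ 0 kN

Free thermal elongation = αΔT L = 1.4×10⁻⁶ × 93 × 1550 = 0.2018 mm.
Since δ_free = 0.202 mm is less than the 0.37 mm gap, the rod never touches the wall. No axial force develops.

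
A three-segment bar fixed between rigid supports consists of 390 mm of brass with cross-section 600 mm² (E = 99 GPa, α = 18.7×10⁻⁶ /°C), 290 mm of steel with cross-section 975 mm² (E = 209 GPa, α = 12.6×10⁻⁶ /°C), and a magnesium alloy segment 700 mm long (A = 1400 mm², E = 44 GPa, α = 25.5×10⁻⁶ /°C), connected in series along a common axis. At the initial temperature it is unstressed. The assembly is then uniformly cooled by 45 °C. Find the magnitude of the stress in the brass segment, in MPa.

Free thermal contraction of the whole bar: Σ αᵢΔT Lᵢ = 18.7×10⁻⁶×45×390 + 12.6×10⁻⁶×45×290 + 25.5×10⁻⁶×45×700 = 1.296 mm.
The walls prevent any net length change, so an axial force P (same in every segment) develops. Compatibility: P · Σ Lᵢ/(AᵢEᵢ) = δ_free.
The series flexibility is Σ Lᵢ/(AᵢEᵢ) = 390/(600×99×10³) + 290/(975×209×10³) + 700/(1400×44×10³) = 1.935×10⁻⁵ mm/N.
Hence P = δ_free / Σ(L/AE) = 1.296/1.935×10⁻⁵ = 66.96 kN (tensile).
σ_{brass} = P / A = 66960 / 600 = 111.6 MPa.

σ ≈ 112 MPa (tensile)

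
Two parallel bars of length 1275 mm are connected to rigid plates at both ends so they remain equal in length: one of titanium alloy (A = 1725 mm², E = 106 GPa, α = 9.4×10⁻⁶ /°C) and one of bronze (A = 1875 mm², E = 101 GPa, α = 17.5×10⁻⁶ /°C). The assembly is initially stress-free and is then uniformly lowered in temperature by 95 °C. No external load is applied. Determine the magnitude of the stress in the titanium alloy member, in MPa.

σ ≈ 41.5 MPa (compressive)

Both members must finish at the same length. With the larger α, the bronze tends to over-contract; the plates restrain it, putting the bronze in tension and the titanium alloy in compression. With no external load the two internal forces are equal and opposite, magnitude P.
Equating the net (thermal + elastic) strains gives |α₁ − α₂|·ΔT = P·[1/(A₁E₁) + 1/(A₂E₂)].
|α₁ − α₂|·ΔT = 8.1×10⁻⁶ × 95 = 0.0007695.
1/(A₁E₁) + 1/(A₂E₂) = 1/(1725×106×10³) + 1/(1875×101×10³) = 1.075×10⁻⁸ N⁻¹.
P = 0.0007695 / 1.075×10⁻⁸ = 71580 N = 71.58 kN.
σ_{titanium alloy} = P/A₁ = 71580/1725 = 41.5 MPa, compressive.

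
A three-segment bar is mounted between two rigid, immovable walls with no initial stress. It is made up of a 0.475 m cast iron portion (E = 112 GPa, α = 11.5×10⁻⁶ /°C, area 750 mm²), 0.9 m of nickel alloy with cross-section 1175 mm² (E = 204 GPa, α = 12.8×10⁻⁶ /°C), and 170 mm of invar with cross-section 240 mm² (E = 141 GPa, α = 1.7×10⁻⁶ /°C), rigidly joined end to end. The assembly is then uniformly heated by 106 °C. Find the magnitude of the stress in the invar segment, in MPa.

With the walls removed the bar would change length by δ_free = Σ αᵢΔT Lᵢ = 11.5×10⁻⁶×106×475 + 12.8×10⁻⁶×106×900 + 1.7×10⁻⁶×106×170 = 1.831 mm.
The rigid supports impose zero overall length change; the single axial force P common to all segments must satisfy P Σ Lᵢ/(AᵢEᵢ) = δ_free.
Σ Lᵢ/(AᵢEᵢ) = 475/(750×112×10³) + 900/(1175×204×10³) + 170/(240×141×10³) = 1.443×10⁻⁵ mm/N.
P = 1.831 / 1.443×10⁻⁵ = 126800 N = 126.8 kN, compressive.
σ_{invar} = P / A = 126800 / 240 = 528.5 MPa.

σ ≈ 529 MPa (compressive)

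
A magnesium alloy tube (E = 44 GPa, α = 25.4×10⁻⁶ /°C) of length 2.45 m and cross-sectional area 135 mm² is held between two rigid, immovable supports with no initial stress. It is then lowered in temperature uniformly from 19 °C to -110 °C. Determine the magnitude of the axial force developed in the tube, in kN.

P ≈ 19.5 kN (tensile)

The ends cannot move, so σ = EαΔT = 44×10³ × 25.4×10⁻⁶ × 129 = 144.2 MPa.
P = AEαΔT = 135 × 44×10³ × 25.4×10⁻⁶ × 129 = 19.46 kN (tensile).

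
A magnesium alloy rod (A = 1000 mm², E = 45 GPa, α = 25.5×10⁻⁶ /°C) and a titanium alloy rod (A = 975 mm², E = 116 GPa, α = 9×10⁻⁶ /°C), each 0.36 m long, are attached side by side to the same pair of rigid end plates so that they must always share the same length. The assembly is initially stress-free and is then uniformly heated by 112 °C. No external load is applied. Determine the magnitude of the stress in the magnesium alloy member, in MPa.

σ ≈ 59.5 MPa (compressive)

Equilibrium of a rigid end plate with no external load gives equal and opposite internal forces ±P in the two members. Since α_{magnesium alloy} > α_{titanium alloy}, heating drives the magnesium alloy into compression and the titanium alloy into tension.
Setting the final lengths equal and cancelling L: (α₁ − α₂)ΔT = P/(A₁E₁) + P/(A₂E₂).
|α₁ − α₂|·ΔT = 16.5×10⁻⁶ × 112 = 0.001848.
1/(A₁E₁) + 1/(A₂E₂) = 1/(1000×45×10³) + 1/(975×116×10³) = 3.106×10⁻⁸ N⁻¹.
So P = 0.001848 / 3.106×10⁻⁸ = 59.49 kN.
σ_{magnesium alloy} = P/A₁ = 59490/1000 = 59.49 MPa, compressive.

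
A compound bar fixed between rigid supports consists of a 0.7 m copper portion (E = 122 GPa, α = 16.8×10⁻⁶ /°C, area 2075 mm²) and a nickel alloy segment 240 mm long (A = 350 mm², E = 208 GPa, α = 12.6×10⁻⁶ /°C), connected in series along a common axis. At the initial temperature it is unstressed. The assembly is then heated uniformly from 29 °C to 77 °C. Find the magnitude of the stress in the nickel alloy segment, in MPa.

Free thermal expansion of the whole bar: Σ αᵢΔT Lᵢ = 16.8×10⁻⁶×48×700 + 12.6×10⁻⁶×48×240 = 0.7096 mm.
The walls prevent any net length change, so an axial force P (same in every segment) develops. Compatibility: P · Σ Lᵢ/(AᵢEᵢ) = δ_free.
Σ Lᵢ/(AᵢEᵢ) = 700/(2075×122×10³) + 240/(350×208×10³) = 6.062×10⁻⁶ mm/N.
Hence P = δ_free / Σ(L/AE) = 0.7096/6.062×10⁻⁶ = 117.1 kN (compressive).
σ_{nickel alloy} = P / A = 117100 / 350 = 334.5 MPa.

σ ≈ 334 MPa (compressive)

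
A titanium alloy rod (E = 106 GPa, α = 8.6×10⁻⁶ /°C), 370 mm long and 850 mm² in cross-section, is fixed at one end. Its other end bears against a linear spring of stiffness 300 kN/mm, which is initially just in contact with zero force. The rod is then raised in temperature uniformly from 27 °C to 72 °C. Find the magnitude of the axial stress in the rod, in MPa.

The unrestrained thermal change is αΔT L = 8.6×10⁻⁶ × 45 × 370 = 0.1432 mm.
With a force P in the spring, the elastic change of the rod is PL/(AE) and that of the spring is P/k; compatibility requires their sum to equal δ_free.
So P = δ_free / [L/(AE) + 1/k] = 0.1432 / [ 370/(850×106×10³) + 1/(300×10³) ].
P = 0.1432 / 7.44×10⁻⁶ = 19250 N.
σ = P/A = 19250/850 = 22.64 MPa.

σ ≈ 22.6 MPa (compressive)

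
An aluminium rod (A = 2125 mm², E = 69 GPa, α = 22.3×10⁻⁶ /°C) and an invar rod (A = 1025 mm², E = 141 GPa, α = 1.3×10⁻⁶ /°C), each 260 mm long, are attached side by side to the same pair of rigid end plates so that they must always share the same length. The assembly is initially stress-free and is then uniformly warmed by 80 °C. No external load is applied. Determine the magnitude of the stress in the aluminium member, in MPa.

The aluminium has the larger α, so on heating it would change length more than the invar if both were free. The rigid plates force a common final length, so the aluminium is put into compression and the invar into tension, with equal and opposite forces P (no external load).
Equating the net (thermal + elastic) strains gives |α₁ − α₂|·ΔT = P·[1/(A₁E₁) + 1/(A₂E₂)].
|α₁ − α₂|·ΔT = 21×10⁻⁶ × 80 = 0.00168.
1/(A₁E₁) + 1/(A₂E₂) = 1/(2125×69×10³) + 1/(1025×141×10³) = 1.374×10⁻⁸ N⁻¹.
P = 0.00168 / 1.374×10⁻⁸ = 122300 N = 122.3 kN.
σ_{aluminium} = P/A₁ = 122300/2125 = 57.54 MPa, compressive.

σ ≈ 57.5 MPa (compressive)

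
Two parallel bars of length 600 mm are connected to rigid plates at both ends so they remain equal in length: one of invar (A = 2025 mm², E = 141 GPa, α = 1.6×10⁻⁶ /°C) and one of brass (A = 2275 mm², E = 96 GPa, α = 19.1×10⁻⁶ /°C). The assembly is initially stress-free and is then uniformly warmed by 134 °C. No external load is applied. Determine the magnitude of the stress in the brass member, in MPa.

The brass has the larger α, so on heating it would change length more than the invar if both were free. The rigid plates force a common final length, so the brass is put into compression and the invar into tension, with equal and opposite forces P (no external load).
Setting the final lengths equal and cancelling L: (α₁ − α₂)ΔT = P/(A₁E₁) + P/(A₂E₂).
|α₁ − α₂|·ΔT = 17.5×10⁻⁶ × 134 = 0.002345.
1/(A₁E₁) + 1/(A₂E₂) = 1/(2025×141×10³) + 1/(2275×96×10³) = 8.081×10⁻⁹ N⁻¹.
P = 0.002345 / 8.081×10⁻⁹ = 290200 N = 290.2 kN.
σ_{brass} = P/A₂ = 290200/2275 = 127.6 MPa, compressive.

σ ≈ 128 MPa (compressive)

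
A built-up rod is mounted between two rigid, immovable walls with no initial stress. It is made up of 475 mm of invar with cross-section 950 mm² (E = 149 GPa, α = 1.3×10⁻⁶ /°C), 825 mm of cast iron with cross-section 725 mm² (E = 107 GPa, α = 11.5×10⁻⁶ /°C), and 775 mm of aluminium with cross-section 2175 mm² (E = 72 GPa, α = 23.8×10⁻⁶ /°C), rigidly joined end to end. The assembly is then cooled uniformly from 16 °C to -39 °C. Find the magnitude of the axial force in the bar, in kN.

If the supports were absent, the total length change would be Σ αᵢΔT Lᵢ = 1.3×10⁻⁶×55×475 + 11.5×10⁻⁶×55×825 + 23.8×10⁻⁶×55×775 = 1.57 mm.
Since the ends are fixed, an axial force P builds up, equal in every segment, with P · Σ Lᵢ/(AᵢEᵢ) = δ_free.
Σ Lᵢ/(AᵢEᵢ) = 475/(950×149×10³) + 825/(725×107×10³) + 775/(2175×72×10³) = 1.894×10⁻⁵ mm/N.
Hence P = δ_free / Σ(L/AE) = 1.57/1.894×10⁻⁵ = 82.91 kN (tensile).

P ≈ 82.9 kN (tensile)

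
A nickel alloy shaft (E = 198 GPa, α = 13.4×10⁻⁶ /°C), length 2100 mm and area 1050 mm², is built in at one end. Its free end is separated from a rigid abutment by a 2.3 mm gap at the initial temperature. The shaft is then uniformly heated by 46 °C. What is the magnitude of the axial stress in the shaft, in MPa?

Free thermal elongation = αΔT L = 13.4×10⁻⁶ × 46 × 2100 = 1.294 mm.
This is smaller than the 2.3 mm clearance, so the shaft expands freely without reaching the stop — the stress is zero.

σ ≈ 0 MPa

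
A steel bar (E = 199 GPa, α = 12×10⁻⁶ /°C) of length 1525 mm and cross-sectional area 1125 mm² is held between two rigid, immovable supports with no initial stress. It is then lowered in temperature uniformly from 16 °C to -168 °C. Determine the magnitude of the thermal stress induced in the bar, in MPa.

σ ≈ 439 MPa (tensile)

With length fixed, the mechanical strain must cancel the thermal strain αΔT = 12×10⁻⁶ × 184 = 2208×10⁻⁶.
Hence σ = E·αΔT = 199×10³ × 2208×10⁻⁶ = 439.4 MPa, tensile.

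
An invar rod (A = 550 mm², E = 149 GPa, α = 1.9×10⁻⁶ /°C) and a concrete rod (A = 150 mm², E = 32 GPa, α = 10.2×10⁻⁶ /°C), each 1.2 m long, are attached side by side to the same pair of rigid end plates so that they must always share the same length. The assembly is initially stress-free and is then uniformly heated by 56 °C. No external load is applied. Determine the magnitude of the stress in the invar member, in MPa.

σ ≈ 3.83 MPa (tensile)

The concrete has the larger α, so on heating it would change length more than the invar if both were free. The rigid plates force a common final length, so the concrete is put into compression and the invar into tension, with equal and opposite forces P (no external load).
Compatibility of the two members (thermal + elastic change equal): (α₁ − α₂)ΔT = P·[1/(A₁E₁) + 1/(A₂E₂)].
|α₁ − α₂|·ΔT = 8.3×10⁻⁶ × 56 = 0.0004648.
1/(A₁E₁) + 1/(A₂E₂) = 1/(550×149×10³) + 1/(150×32×10³) = 2.205×10⁻⁷ N⁻¹.
So P = 0.0004648 / 2.205×10⁻⁷ = 2.108 kN.
σ_{invar} = P/A₁ = 2108/550 = 3.832 MPa, tensile.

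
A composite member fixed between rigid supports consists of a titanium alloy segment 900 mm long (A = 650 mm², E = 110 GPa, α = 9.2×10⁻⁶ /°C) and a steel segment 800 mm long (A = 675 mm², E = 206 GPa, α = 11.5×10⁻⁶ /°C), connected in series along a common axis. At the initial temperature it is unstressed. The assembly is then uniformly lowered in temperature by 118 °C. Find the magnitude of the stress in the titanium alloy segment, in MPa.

σ ≈ 173 MPa (tensile)

If the supports were absent, the total length change would be Σ αᵢΔT Lᵢ = 9.2×10⁻⁶×118×900 + 11.5×10⁻⁶×118×800 = 2.063 mm.
The walls prevent any net length change, so an axial force P (same in every segment) develops. Compatibility: P · Σ Lᵢ/(AᵢEᵢ) = δ_free.
Σ Lᵢ/(AᵢEᵢ) = 900/(650×110×10³) + 800/(675×206×10³) = 1.834×10⁻⁵ mm/N.
So P = 2.063 / 1.834×10⁻⁵ = 112.5 kN, tensile.
σ_{titanium alloy} = P / A = 112500 / 650 = 173 MPa.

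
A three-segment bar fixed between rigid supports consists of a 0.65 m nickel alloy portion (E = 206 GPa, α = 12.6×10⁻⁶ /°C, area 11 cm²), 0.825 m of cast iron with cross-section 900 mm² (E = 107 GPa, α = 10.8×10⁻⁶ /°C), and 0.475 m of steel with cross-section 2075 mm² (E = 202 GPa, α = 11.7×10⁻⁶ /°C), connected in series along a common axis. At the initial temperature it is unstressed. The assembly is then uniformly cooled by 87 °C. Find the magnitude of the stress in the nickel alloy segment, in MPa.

σ ≈ 143 MPa (tensile)

With the walls removed the bar would change length by δ_free = Σ αᵢΔT Lᵢ = 12.6×10⁻⁶×87×650 + 10.8×10⁻⁶×87×825 + 11.7×10⁻⁶×87×475 = 1.971 mm.
The walls prevent any net length change, so an axial force P (same in every segment) develops. Compatibility: P · Σ Lᵢ/(AᵢEᵢ) = δ_free.
The series flexibility is Σ Lᵢ/(AᵢEᵢ) = 650/(1100×206×10³) + 825/(900×107×10³) + 475/(2075×202×10³) = 1.257×10⁻⁵ mm/N.
So P = 1.971 / 1.257×10⁻⁵ = 156.8 kN, tensile.
σ_{nickel alloy} = P / A = 156800 / 1100 = 142.6 MPa.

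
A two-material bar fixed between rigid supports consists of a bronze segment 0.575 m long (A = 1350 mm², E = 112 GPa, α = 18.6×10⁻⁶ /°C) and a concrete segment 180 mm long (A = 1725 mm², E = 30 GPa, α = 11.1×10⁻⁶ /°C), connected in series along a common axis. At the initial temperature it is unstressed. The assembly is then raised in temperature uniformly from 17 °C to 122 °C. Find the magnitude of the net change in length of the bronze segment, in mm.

|ΔL| ≈ 0.427 mm

With the walls removed the bar would change length by δ_free = Σ αᵢΔT Lᵢ = 18.6×10⁻⁶×105×575 + 11.1×10⁻⁶×105×180 = 1.333 mm.
Since the ends are fixed, an axial force P builds up, equal in every segment, with P · Σ Lᵢ/(AᵢEᵢ) = δ_free.
The series flexibility is Σ Lᵢ/(AᵢEᵢ) = 575/(1350×112×10³) + 180/(1725×30×10³) = 7.281×10⁻⁶ mm/N.
P = 1.333 / 7.281×10⁻⁶ = 183000 N = 183 kN, compressive.
For the bronze segment, free thermal change = 18.6×10⁻⁶×105×575 = 1.123 mm and elastic change from P = 183000×575/(1350×112×10³) = 0.6961 mm; these oppose, so the net change is 0.427 mm (segment lengthens).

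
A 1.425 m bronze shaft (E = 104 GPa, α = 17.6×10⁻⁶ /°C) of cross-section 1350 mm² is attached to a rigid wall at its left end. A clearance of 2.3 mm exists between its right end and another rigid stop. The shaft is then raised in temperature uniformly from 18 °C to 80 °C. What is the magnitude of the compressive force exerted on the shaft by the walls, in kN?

If the wall were absent the shaft would grow by αΔT L = 17.6×10⁻⁶ × 62 × 1425 = 1.555 mm.
Since δ_free = 1.55 mm is less than the 2.3 mm gap, the shaft never touches the wall. No axial force develops.

P ≈ 0 kN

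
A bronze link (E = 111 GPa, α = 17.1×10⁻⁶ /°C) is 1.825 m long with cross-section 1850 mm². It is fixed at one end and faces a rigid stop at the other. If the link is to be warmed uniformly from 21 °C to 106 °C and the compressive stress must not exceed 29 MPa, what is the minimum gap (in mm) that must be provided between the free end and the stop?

Free expansion if unrestrained: δ_free = αΔT L = 17.1×10⁻⁶ × 85 × 1825 = 2.653 mm.
A stress of 29 MPa corresponds to the wall pushing the link back by σL/E = 29×1825/(111×10³) = 0.4768 mm.
So the gap has to take up the difference, g_min = δ_free − σL/E = 2.653 − 0.4768 = 2.176 mm.

g ≈ 2.18 mm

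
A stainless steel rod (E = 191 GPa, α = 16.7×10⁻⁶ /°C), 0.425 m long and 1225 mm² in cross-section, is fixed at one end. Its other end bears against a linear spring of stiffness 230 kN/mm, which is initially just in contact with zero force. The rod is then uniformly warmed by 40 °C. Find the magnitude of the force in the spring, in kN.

If the spring were absent the rod would lengthen by αΔT L = 16.7×10⁻⁶ × 40 × 425 = 0.2839 mm.
Let P be the compressive force at the spring. The rod shortens elastically by PL/(AE) and the spring compresses by P/k; together these equal δ_free.
So P = δ_free / [L/(AE) + 1/k] = 0.2839 / [ 425/(1225×191×10³) + 1/(230×10³) ].
P = 0.2839 / 6.164×10⁻⁶ = 46060 N.

P ≈ 46.1 kN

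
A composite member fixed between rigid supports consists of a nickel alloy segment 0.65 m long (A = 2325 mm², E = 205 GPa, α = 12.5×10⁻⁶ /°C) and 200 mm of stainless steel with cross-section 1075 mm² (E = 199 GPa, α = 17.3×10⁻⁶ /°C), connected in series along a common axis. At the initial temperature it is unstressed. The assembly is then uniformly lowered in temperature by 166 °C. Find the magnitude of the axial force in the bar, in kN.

P ≈ 837 kN (tensile)

If the supports were absent, the total length change would be Σ αᵢΔT Lᵢ = 12.5×10⁻⁶×166×650 + 17.3×10⁻⁶×166×200 = 1.923 mm.
Since the ends are fixed, an axial force P builds up, equal in every segment, with P · Σ Lᵢ/(AᵢEᵢ) = δ_free.
The series flexibility is Σ Lᵢ/(AᵢEᵢ) = 650/(2325×205×10³) + 200/(1075×199×10³) = 2.299×10⁻⁶ mm/N.
P = 1.923 / 2.299×10⁻⁶ = 836600 N = 836.6 kN, tensile.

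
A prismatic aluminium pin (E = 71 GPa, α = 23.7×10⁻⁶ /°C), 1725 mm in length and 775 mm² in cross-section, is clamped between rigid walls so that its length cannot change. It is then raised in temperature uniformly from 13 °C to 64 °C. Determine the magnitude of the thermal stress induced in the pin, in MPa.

σ ≈ 85.8 MPa (compressive)

With length fixed, the mechanical strain must cancel the thermal strain αΔT = 23.7×10⁻⁶ × 51 = 1208.7×10⁻⁶.
Hence σ = E·αΔT = 71×10³ × 1208.7×10⁻⁶ = 85.82 MPa, compressive.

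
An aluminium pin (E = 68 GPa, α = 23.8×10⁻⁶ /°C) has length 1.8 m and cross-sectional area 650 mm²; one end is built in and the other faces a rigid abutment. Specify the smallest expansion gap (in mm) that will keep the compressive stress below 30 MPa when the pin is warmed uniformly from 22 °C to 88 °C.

Free expansion if unrestrained: δ_free = αΔT L = 23.8×10⁻⁶ × 66 × 1800 = 2.827 mm.
A stress of 30 MPa corresponds to the wall pushing the pin back by σL/E = 30×1800/(68×10³) = 0.7941 mm.
So the gap has to take up the difference, g_min = δ_free − σL/E = 2.827 − 0.7941 = 2.033 mm.

g ≈ 2.03 mm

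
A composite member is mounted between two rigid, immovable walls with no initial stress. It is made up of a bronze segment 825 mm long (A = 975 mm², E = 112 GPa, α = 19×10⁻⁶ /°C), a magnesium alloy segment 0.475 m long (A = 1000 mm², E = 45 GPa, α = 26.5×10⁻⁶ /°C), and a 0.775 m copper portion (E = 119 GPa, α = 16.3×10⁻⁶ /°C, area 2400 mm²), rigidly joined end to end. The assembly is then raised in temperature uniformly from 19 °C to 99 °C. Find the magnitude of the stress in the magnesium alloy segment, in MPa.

σ ≈ 157 MPa (compressive)

With the walls removed the bar would change length by δ_free = Σ αᵢΔT Lᵢ = 19×10⁻⁶×80×825 + 26.5×10⁻⁶×80×475 + 16.3×10⁻⁶×80×775 = 3.272 mm.
The rigid supports impose zero overall length change; the single axial force P common to all segments must satisfy P Σ Lᵢ/(AᵢEᵢ) = δ_free.
Σ Lᵢ/(AᵢEᵢ) = 825/(975×112×10³) + 475/(1000×45×10³) + 775/(2400×119×10³) = 2.082×10⁻⁵ mm/N.
P = 3.272 / 2.082×10⁻⁵ = 157100 N = 157.1 kN, compressive.
σ_{magnesium alloy} = P / A = 157100 / 1000 = 157.1 MPa.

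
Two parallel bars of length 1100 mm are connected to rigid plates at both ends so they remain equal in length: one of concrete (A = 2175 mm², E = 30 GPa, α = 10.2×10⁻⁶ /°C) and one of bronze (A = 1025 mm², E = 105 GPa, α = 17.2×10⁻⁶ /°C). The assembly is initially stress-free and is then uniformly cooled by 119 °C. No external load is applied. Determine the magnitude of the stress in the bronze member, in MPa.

The bronze has the larger α, so on cooling it would change length more than the concrete if both were free. The rigid plates force a common final length, so the bronze is put into tension and the concrete into compression, with equal and opposite forces P (no external load).
Setting the final lengths equal and cancelling L: (α₁ − α₂)ΔT = P/(A₁E₁) + P/(A₂E₂).
|α₁ − α₂|·ΔT = 7×10⁻⁶ × 119 = 0.000833.
1/(A₁E₁) + 1/(A₂E₂) = 1/(2175×30×10³) + 1/(1025×105×10³) = 2.462×10⁻⁸ N⁻¹.
So P = 0.000833 / 2.462×10⁻⁸ = 33.84 kN.
σ_{bronze} = P/A₂ = 33840/1025 = 33.01 MPa, tensile.

σ ≈ 33 MPa (tensile)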